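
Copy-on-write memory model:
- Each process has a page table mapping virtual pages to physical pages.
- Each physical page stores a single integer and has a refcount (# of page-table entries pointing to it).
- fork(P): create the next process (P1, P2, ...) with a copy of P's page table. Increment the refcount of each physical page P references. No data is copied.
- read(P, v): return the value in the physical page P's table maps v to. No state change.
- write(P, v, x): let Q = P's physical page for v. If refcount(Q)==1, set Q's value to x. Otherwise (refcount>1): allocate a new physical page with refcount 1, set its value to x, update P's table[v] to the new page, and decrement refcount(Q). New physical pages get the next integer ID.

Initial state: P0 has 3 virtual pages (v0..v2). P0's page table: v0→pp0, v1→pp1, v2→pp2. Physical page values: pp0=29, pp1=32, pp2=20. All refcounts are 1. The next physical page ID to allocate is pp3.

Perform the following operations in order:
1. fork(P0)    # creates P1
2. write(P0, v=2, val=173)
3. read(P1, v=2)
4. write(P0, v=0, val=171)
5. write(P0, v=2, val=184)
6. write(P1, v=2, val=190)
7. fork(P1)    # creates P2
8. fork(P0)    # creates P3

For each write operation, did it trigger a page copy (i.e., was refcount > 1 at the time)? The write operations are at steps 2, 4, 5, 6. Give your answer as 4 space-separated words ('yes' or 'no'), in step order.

Op 1: fork(P0) -> P1. 3 ppages; refcounts: pp0:2 pp1:2 pp2:2
Op 2: write(P0, v2, 173). refcount(pp2)=2>1 -> COPY to pp3. 4 ppages; refcounts: pp0:2 pp1:2 pp2:1 pp3:1
Op 3: read(P1, v2) -> 20. No state change.
Op 4: write(P0, v0, 171). refcount(pp0)=2>1 -> COPY to pp4. 5 ppages; refcounts: pp0:1 pp1:2 pp2:1 pp3:1 pp4:1
Op 5: write(P0, v2, 184). refcount(pp3)=1 -> write in place. 5 ppages; refcounts: pp0:1 pp1:2 pp2:1 pp3:1 pp4:1
Op 6: write(P1, v2, 190). refcount(pp2)=1 -> write in place. 5 ppages; refcounts: pp0:1 pp1:2 pp2:1 pp3:1 pp4:1
Op 7: fork(P1) -> P2. 5 ppages; refcounts: pp0:2 pp1:3 pp2:2 pp3:1 pp4:1
Op 8: fork(P0) -> P3. 5 ppages; refcounts: pp0:2 pp1:4 pp2:2 pp3:2 pp4:2

yes yes no no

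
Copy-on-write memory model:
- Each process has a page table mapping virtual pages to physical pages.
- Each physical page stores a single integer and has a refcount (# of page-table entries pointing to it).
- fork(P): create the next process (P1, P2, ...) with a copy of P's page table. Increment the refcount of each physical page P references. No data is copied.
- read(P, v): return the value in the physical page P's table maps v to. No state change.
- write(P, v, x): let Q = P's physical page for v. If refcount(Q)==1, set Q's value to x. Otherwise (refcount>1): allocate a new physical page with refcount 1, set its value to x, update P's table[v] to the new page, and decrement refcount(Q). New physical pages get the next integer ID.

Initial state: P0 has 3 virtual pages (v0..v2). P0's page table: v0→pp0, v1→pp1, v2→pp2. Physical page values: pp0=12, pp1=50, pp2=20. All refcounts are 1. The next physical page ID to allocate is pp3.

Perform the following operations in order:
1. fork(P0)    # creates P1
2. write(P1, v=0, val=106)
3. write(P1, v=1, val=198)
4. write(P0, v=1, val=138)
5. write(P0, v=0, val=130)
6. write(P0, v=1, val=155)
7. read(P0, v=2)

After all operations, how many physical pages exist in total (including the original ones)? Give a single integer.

Op 1: fork(P0) -> P1. 3 ppages; refcounts: pp0:2 pp1:2 pp2:2
Op 2: write(P1, v0, 106). refcount(pp0)=2>1 -> COPY to pp3. 4 ppages; refcounts: pp0:1 pp1:2 pp2:2 pp3:1
Op 3: write(P1, v1, 198). refcount(pp1)=2>1 -> COPY to pp4. 5 ppages; refcounts: pp0:1 pp1:1 pp2:2 pp3:1 pp4:1
Op 4: write(P0, v1, 138). refcount(pp1)=1 -> write in place. 5 ppages; refcounts: pp0:1 pp1:1 pp2:2 pp3:1 pp4:1
Op 5: write(P0, v0, 130). refcount(pp0)=1 -> write in place. 5 ppages; refcounts: pp0:1 pp1:1 pp2:2 pp3:1 pp4:1
Op 6: write(P0, v1, 155). refcount(pp1)=1 -> write in place. 5 ppages; refcounts: pp0:1 pp1:1 pp2:2 pp3:1 pp4:1
Op 7: read(P0, v2) -> 20. No state change.

Answer: 5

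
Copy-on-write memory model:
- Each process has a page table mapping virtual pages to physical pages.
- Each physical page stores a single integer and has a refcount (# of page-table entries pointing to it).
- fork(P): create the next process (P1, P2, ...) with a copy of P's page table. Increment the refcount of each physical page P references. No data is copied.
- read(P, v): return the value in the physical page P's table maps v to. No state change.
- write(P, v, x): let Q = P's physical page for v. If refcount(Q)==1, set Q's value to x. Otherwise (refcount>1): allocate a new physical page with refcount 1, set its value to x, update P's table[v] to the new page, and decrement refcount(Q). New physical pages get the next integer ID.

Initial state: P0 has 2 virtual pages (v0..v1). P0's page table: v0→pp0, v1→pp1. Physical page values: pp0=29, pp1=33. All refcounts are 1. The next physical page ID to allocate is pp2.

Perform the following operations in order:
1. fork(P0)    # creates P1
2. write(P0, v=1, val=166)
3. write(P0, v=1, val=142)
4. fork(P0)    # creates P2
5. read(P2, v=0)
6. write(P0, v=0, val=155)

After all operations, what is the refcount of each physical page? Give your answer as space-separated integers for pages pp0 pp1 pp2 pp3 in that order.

Op 1: fork(P0) -> P1. 2 ppages; refcounts: pp0:2 pp1:2
Op 2: write(P0, v1, 166). refcount(pp1)=2>1 -> COPY to pp2. 3 ppages; refcounts: pp0:2 pp1:1 pp2:1
Op 3: write(P0, v1, 142). refcount(pp2)=1 -> write in place. 3 ppages; refcounts: pp0:2 pp1:1 pp2:1
Op 4: fork(P0) -> P2. 3 ppages; refcounts: pp0:3 pp1:1 pp2:2
Op 5: read(P2, v0) -> 29. No state change.
Op 6: write(P0, v0, 155). refcount(pp0)=3>1 -> COPY to pp3. 4 ppages; refcounts: pp0:2 pp1:1 pp2:2 pp3:1

Answer: 2 1 2 1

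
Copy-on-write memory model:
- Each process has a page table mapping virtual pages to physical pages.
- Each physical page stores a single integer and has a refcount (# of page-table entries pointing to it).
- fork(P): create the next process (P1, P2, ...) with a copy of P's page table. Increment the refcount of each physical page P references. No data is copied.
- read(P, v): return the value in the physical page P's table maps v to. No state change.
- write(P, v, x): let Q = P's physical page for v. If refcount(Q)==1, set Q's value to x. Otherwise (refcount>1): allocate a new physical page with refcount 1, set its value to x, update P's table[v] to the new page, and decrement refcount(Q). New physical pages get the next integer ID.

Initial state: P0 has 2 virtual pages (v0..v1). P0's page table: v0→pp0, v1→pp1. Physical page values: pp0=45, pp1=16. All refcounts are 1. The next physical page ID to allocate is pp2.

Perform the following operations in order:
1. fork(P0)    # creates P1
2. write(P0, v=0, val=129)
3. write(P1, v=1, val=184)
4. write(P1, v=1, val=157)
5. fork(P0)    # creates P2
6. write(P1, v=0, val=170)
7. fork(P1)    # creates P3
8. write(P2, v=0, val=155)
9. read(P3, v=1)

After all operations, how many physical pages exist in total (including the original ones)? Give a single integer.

Op 1: fork(P0) -> P1. 2 ppages; refcounts: pp0:2 pp1:2
Op 2: write(P0, v0, 129). refcount(pp0)=2>1 -> COPY to pp2. 3 ppages; refcounts: pp0:1 pp1:2 pp2:1
Op 3: write(P1, v1, 184). refcount(pp1)=2>1 -> COPY to pp3. 4 ppages; refcounts: pp0:1 pp1:1 pp2:1 pp3:1
Op 4: write(P1, v1, 157). refcount(pp3)=1 -> write in place. 4 ppages; refcounts: pp0:1 pp1:1 pp2:1 pp3:1
Op 5: fork(P0) -> P2. 4 ppages; refcounts: pp0:1 pp1:2 pp2:2 pp3:1
Op 6: write(P1, v0, 170). refcount(pp0)=1 -> write in place. 4 ppages; refcounts: pp0:1 pp1:2 pp2:2 pp3:1
Op 7: fork(P1) -> P3. 4 ppages; refcounts: pp0:2 pp1:2 pp2:2 pp3:2
Op 8: write(P2, v0, 155). refcount(pp2)=2>1 -> COPY to pp4. 5 ppages; refcounts: pp0:2 pp1:2 pp2:1 pp3:2 pp4:1
Op 9: read(P3, v1) -> 157. No state change.

Answer: 5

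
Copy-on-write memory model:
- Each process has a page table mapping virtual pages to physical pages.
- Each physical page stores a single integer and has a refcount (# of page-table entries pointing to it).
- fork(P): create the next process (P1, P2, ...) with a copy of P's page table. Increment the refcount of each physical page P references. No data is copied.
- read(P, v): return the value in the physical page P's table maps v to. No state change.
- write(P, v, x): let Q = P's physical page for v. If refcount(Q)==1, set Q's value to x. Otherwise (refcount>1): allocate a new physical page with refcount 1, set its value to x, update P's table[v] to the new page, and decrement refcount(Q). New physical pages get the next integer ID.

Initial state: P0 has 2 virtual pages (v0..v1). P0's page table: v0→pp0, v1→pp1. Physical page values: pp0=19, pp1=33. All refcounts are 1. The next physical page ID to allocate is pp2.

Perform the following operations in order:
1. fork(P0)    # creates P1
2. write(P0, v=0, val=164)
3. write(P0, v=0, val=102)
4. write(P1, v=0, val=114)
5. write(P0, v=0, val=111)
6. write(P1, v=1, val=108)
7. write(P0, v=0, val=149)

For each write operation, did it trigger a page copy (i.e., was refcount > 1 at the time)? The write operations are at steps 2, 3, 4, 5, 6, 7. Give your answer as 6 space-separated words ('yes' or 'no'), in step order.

Op 1: fork(P0) -> P1. 2 ppages; refcounts: pp0:2 pp1:2
Op 2: write(P0, v0, 164). refcount(pp0)=2>1 -> COPY to pp2. 3 ppages; refcounts: pp0:1 pp1:2 pp2:1
Op 3: write(P0, v0, 102). refcount(pp2)=1 -> write in place. 3 ppages; refcounts: pp0:1 pp1:2 pp2:1
Op 4: write(P1, v0, 114). refcount(pp0)=1 -> write in place. 3 ppages; refcounts: pp0:1 pp1:2 pp2:1
Op 5: write(P0, v0, 111). refcount(pp2)=1 -> write in place. 3 ppages; refcounts: pp0:1 pp1:2 pp2:1
Op 6: write(P1, v1, 108). refcount(pp1)=2>1 -> COPY to pp3. 4 ppages; refcounts: pp0:1 pp1:1 pp2:1 pp3:1
Op 7: write(P0, v0, 149). refcount(pp2)=1 -> write in place. 4 ppages; refcounts: pp0:1 pp1:1 pp2:1 pp3:1

yes no no no yes no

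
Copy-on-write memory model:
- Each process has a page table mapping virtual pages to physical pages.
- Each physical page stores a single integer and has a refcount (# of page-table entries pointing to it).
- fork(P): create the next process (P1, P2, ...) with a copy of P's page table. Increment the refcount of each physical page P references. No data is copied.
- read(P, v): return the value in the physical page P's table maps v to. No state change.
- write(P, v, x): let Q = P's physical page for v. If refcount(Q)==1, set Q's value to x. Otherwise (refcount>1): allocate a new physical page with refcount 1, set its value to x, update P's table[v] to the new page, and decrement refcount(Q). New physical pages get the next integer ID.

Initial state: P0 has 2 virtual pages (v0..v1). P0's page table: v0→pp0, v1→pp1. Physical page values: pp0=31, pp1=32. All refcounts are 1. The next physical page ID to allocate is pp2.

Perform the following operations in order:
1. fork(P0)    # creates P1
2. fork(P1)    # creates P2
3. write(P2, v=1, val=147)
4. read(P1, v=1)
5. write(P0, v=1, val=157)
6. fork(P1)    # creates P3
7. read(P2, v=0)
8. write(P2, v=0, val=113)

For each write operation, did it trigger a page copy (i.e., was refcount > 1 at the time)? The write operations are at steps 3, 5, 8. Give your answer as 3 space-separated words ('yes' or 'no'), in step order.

Op 1: fork(P0) -> P1. 2 ppages; refcounts: pp0:2 pp1:2
Op 2: fork(P1) -> P2. 2 ppages; refcounts: pp0:3 pp1:3
Op 3: write(P2, v1, 147). refcount(pp1)=3>1 -> COPY to pp2. 3 ppages; refcounts: pp0:3 pp1:2 pp2:1
Op 4: read(P1, v1) -> 32. No state change.
Op 5: write(P0, v1, 157). refcount(pp1)=2>1 -> COPY to pp3. 4 ppages; refcounts: pp0:3 pp1:1 pp2:1 pp3:1
Op 6: fork(P1) -> P3. 4 ppages; refcounts: pp0:4 pp1:2 pp2:1 pp3:1
Op 7: read(P2, v0) -> 31. No state change.
Op 8: write(P2, v0, 113). refcount(pp0)=4>1 -> COPY to pp4. 5 ppages; refcounts: pp0:3 pp1:2 pp2:1 pp3:1 pp4:1

yes yes yes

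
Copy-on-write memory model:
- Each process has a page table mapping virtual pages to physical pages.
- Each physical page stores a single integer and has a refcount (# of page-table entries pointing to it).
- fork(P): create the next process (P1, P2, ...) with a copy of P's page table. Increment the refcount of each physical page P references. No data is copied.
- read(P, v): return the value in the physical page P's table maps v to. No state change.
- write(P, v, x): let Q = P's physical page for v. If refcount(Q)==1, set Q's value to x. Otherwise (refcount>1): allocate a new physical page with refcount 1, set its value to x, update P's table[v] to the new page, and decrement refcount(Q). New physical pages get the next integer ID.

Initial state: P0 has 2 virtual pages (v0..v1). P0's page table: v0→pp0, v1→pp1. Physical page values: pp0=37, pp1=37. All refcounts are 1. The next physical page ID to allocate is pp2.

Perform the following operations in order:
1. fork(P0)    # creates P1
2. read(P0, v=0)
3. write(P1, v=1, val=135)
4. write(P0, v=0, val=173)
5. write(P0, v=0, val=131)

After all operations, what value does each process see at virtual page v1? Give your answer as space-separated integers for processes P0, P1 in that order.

Answer: 37 135

Derivation:
Op 1: fork(P0) -> P1. 2 ppages; refcounts: pp0:2 pp1:2
Op 2: read(P0, v0) -> 37. No state change.
Op 3: write(P1, v1, 135). refcount(pp1)=2>1 -> COPY to pp2. 3 ppages; refcounts: pp0:2 pp1:1 pp2:1
Op 4: write(P0, v0, 173). refcount(pp0)=2>1 -> COPY to pp3. 4 ppages; refcounts: pp0:1 pp1:1 pp2:1 pp3:1
Op 5: write(P0, v0, 131). refcount(pp3)=1 -> write in place. 4 ppages; refcounts: pp0:1 pp1:1 pp2:1 pp3:1
P0: v1 -> pp1 = 37
P1: v1 -> pp2 = 135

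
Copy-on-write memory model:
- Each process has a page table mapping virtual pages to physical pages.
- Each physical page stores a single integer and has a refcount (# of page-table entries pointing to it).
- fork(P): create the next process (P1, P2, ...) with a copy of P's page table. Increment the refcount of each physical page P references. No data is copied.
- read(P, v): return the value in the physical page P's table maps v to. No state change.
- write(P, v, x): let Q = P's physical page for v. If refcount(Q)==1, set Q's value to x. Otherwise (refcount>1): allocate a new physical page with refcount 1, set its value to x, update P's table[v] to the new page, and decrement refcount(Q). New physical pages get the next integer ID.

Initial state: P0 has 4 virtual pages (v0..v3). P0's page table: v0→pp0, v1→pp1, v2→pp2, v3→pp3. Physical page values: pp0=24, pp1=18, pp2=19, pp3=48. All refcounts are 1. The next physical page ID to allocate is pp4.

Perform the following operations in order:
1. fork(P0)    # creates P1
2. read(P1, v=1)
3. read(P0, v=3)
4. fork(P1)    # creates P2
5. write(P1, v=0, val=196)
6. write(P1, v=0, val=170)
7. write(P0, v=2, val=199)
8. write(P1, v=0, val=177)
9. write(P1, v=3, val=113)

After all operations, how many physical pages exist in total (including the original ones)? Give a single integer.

Answer: 7

Derivation:
Op 1: fork(P0) -> P1. 4 ppages; refcounts: pp0:2 pp1:2 pp2:2 pp3:2
Op 2: read(P1, v1) -> 18. No state change.
Op 3: read(P0, v3) -> 48. No state change.
Op 4: fork(P1) -> P2. 4 ppages; refcounts: pp0:3 pp1:3 pp2:3 pp3:3
Op 5: write(P1, v0, 196). refcount(pp0)=3>1 -> COPY to pp4. 5 ppages; refcounts: pp0:2 pp1:3 pp2:3 pp3:3 pp4:1
Op 6: write(P1, v0, 170). refcount(pp4)=1 -> write in place. 5 ppages; refcounts: pp0:2 pp1:3 pp2:3 pp3:3 pp4:1
Op 7: write(P0, v2, 199). refcount(pp2)=3>1 -> COPY to pp5. 6 ppages; refcounts: pp0:2 pp1:3 pp2:2 pp3:3 pp4:1 pp5:1
Op 8: write(P1, v0, 177). refcount(pp4)=1 -> write in place. 6 ppages; refcounts: pp0:2 pp1:3 pp2:2 pp3:3 pp4:1 pp5:1
Op 9: write(P1, v3, 113). refcount(pp3)=3>1 -> COPY to pp6. 7 ppages; refcounts: pp0:2 pp1:3 pp2:2 pp3:2 pp4:1 pp5:1 pp6:1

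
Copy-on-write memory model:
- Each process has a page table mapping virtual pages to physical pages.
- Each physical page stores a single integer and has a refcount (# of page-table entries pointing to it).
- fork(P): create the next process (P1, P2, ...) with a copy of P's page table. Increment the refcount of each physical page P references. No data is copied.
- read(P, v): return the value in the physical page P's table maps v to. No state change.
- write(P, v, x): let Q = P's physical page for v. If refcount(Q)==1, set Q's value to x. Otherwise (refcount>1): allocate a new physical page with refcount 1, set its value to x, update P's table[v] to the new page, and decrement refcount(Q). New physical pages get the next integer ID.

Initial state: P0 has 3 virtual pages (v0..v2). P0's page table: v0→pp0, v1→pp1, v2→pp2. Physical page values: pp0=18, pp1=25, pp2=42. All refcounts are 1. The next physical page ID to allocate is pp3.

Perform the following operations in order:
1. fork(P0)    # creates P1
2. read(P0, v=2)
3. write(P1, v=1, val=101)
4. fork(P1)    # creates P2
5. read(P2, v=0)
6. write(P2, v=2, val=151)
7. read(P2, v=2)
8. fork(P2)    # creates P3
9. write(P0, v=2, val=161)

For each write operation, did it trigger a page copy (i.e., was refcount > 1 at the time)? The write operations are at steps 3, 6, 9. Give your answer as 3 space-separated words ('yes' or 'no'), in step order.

Op 1: fork(P0) -> P1. 3 ppages; refcounts: pp0:2 pp1:2 pp2:2
Op 2: read(P0, v2) -> 42. No state change.
Op 3: write(P1, v1, 101). refcount(pp1)=2>1 -> COPY to pp3. 4 ppages; refcounts: pp0:2 pp1:1 pp2:2 pp3:1
Op 4: fork(P1) -> P2. 4 ppages; refcounts: pp0:3 pp1:1 pp2:3 pp3:2
Op 5: read(P2, v0) -> 18. No state change.
Op 6: write(P2, v2, 151). refcount(pp2)=3>1 -> COPY to pp4. 5 ppages; refcounts: pp0:3 pp1:1 pp2:2 pp3:2 pp4:1
Op 7: read(P2, v2) -> 151. No state change.
Op 8: fork(P2) -> P3. 5 ppages; refcounts: pp0:4 pp1:1 pp2:2 pp3:3 pp4:2
Op 9: write(P0, v2, 161). refcount(pp2)=2>1 -> COPY to pp5. 6 ppages; refcounts: pp0:4 pp1:1 pp2:1 pp3:3 pp4:2 pp5:1

yes yes yes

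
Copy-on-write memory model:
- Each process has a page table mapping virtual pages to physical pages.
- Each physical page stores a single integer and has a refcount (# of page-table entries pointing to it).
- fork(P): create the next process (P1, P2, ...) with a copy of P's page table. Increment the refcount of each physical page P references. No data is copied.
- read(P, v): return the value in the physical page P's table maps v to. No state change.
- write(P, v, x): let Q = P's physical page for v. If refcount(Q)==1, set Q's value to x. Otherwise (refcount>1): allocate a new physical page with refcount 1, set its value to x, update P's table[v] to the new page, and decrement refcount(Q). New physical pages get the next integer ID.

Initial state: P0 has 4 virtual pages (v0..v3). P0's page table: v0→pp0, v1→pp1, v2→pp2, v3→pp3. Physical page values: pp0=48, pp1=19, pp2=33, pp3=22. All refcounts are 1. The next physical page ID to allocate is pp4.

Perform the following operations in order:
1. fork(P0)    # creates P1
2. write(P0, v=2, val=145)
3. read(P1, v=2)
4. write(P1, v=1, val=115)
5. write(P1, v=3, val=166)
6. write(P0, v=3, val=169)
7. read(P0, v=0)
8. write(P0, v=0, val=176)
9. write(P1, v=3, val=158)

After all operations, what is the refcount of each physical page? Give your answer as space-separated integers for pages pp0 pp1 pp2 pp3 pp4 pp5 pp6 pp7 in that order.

Op 1: fork(P0) -> P1. 4 ppages; refcounts: pp0:2 pp1:2 pp2:2 pp3:2
Op 2: write(P0, v2, 145). refcount(pp2)=2>1 -> COPY to pp4. 5 ppages; refcounts: pp0:2 pp1:2 pp2:1 pp3:2 pp4:1
Op 3: read(P1, v2) -> 33. No state change.
Op 4: write(P1, v1, 115). refcount(pp1)=2>1 -> COPY to pp5. 6 ppages; refcounts: pp0:2 pp1:1 pp2:1 pp3:2 pp4:1 pp5:1
Op 5: write(P1, v3, 166). refcount(pp3)=2>1 -> COPY to pp6. 7 ppages; refcounts: pp0:2 pp1:1 pp2:1 pp3:1 pp4:1 pp5:1 pp6:1
Op 6: write(P0, v3, 169). refcount(pp3)=1 -> write in place. 7 ppages; refcounts: pp0:2 pp1:1 pp2:1 pp3:1 pp4:1 pp5:1 pp6:1
Op 7: read(P0, v0) -> 48. No state change.
Op 8: write(P0, v0, 176). refcount(pp0)=2>1 -> COPY to pp7. 8 ppages; refcounts: pp0:1 pp1:1 pp2:1 pp3:1 pp4:1 pp5:1 pp6:1 pp7:1
Op 9: write(P1, v3, 158). refcount(pp6)=1 -> write in place. 8 ppages; refcounts: pp0:1 pp1:1 pp2:1 pp3:1 pp4:1 pp5:1 pp6:1 pp7:1

Answer: 1 1 1 1 1 1 1 1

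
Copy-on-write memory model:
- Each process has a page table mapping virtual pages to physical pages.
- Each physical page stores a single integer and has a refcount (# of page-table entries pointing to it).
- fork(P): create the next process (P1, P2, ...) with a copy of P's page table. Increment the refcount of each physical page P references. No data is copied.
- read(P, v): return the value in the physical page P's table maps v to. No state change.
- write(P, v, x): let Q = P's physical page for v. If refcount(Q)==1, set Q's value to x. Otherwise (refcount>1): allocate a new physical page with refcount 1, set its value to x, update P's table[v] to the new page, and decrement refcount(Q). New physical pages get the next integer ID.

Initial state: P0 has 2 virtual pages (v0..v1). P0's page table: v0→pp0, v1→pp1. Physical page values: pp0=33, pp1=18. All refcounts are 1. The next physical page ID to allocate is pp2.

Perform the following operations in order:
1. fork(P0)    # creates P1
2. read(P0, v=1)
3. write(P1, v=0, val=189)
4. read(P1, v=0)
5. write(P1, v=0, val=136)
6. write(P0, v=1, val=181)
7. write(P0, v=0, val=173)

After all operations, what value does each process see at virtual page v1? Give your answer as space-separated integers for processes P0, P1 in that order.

Op 1: fork(P0) -> P1. 2 ppages; refcounts: pp0:2 pp1:2
Op 2: read(P0, v1) -> 18. No state change.
Op 3: write(P1, v0, 189). refcount(pp0)=2>1 -> COPY to pp2. 3 ppages; refcounts: pp0:1 pp1:2 pp2:1
Op 4: read(P1, v0) -> 189. No state change.
Op 5: write(P1, v0, 136). refcount(pp2)=1 -> write in place. 3 ppages; refcounts: pp0:1 pp1:2 pp2:1
Op 6: write(P0, v1, 181). refcount(pp1)=2>1 -> COPY to pp3. 4 ppages; refcounts: pp0:1 pp1:1 pp2:1 pp3:1
Op 7: write(P0, v0, 173). refcount(pp0)=1 -> write in place. 4 ppages; refcounts: pp0:1 pp1:1 pp2:1 pp3:1
P0: v1 -> pp3 = 181
P1: v1 -> pp1 = 18

Answer: 181 18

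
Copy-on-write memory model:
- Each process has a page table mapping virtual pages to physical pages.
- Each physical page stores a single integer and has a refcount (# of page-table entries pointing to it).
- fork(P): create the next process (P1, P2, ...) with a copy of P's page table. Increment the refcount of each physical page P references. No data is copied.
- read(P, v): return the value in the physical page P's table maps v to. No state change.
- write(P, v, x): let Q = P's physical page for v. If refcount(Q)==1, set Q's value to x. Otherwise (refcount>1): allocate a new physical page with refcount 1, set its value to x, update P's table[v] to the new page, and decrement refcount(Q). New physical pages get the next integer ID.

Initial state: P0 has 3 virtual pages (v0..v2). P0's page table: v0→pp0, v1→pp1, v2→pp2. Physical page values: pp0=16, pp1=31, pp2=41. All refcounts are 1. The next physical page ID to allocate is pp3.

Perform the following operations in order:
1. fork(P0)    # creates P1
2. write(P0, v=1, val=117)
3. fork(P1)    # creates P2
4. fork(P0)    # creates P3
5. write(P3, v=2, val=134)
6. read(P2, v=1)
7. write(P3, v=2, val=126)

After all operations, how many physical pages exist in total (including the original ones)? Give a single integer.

Op 1: fork(P0) -> P1. 3 ppages; refcounts: pp0:2 pp1:2 pp2:2
Op 2: write(P0, v1, 117). refcount(pp1)=2>1 -> COPY to pp3. 4 ppages; refcounts: pp0:2 pp1:1 pp2:2 pp3:1
Op 3: fork(P1) -> P2. 4 ppages; refcounts: pp0:3 pp1:2 pp2:3 pp3:1
Op 4: fork(P0) -> P3. 4 ppages; refcounts: pp0:4 pp1:2 pp2:4 pp3:2
Op 5: write(P3, v2, 134). refcount(pp2)=4>1 -> COPY to pp4. 5 ppages; refcounts: pp0:4 pp1:2 pp2:3 pp3:2 pp4:1
Op 6: read(P2, v1) -> 31. No state change.
Op 7: write(P3, v2, 126). refcount(pp4)=1 -> write in place. 5 ppages; refcounts: pp0:4 pp1:2 pp2:3 pp3:2 pp4:1

Answer: 5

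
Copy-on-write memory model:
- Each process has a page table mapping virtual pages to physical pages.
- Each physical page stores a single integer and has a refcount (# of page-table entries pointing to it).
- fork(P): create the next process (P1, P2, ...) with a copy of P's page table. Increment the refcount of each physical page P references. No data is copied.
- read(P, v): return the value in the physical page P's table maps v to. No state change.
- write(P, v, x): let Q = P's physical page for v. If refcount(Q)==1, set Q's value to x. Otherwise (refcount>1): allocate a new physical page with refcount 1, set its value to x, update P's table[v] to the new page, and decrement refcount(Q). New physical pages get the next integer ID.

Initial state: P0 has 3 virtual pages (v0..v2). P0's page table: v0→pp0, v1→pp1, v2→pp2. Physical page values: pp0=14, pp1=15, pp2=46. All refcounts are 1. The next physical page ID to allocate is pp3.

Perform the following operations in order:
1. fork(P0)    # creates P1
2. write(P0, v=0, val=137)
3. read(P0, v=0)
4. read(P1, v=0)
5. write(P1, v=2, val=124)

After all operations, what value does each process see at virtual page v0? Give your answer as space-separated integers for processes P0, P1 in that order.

Op 1: fork(P0) -> P1. 3 ppages; refcounts: pp0:2 pp1:2 pp2:2
Op 2: write(P0, v0, 137). refcount(pp0)=2>1 -> COPY to pp3. 4 ppages; refcounts: pp0:1 pp1:2 pp2:2 pp3:1
Op 3: read(P0, v0) -> 137. No state change.
Op 4: read(P1, v0) -> 14. No state change.
Op 5: write(P1, v2, 124). refcount(pp2)=2>1 -> COPY to pp4. 5 ppages; refcounts: pp0:1 pp1:2 pp2:1 pp3:1 pp4:1
P0: v0 -> pp3 = 137
P1: v0 -> pp0 = 14

Answer: 137 14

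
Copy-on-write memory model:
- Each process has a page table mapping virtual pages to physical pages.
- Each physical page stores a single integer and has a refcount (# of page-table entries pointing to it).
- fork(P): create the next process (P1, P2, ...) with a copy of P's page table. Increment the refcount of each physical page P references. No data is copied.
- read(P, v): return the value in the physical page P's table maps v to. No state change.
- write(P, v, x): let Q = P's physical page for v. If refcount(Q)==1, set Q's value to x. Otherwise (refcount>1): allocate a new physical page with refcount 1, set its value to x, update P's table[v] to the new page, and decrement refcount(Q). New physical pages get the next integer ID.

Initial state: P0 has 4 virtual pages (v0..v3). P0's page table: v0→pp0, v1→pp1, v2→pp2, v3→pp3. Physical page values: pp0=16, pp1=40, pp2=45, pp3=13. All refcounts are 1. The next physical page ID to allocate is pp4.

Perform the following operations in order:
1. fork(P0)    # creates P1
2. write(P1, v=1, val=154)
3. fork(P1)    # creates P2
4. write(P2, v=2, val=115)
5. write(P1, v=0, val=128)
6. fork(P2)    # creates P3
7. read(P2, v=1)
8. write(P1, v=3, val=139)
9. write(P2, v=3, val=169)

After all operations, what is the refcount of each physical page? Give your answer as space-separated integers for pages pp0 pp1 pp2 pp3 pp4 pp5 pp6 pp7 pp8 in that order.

Answer: 3 1 2 2 3 2 1 1 1

Derivation:
Op 1: fork(P0) -> P1. 4 ppages; refcounts: pp0:2 pp1:2 pp2:2 pp3:2
Op 2: write(P1, v1, 154). refcount(pp1)=2>1 -> COPY to pp4. 5 ppages; refcounts: pp0:2 pp1:1 pp2:2 pp3:2 pp4:1
Op 3: fork(P1) -> P2. 5 ppages; refcounts: pp0:3 pp1:1 pp2:3 pp3:3 pp4:2
Op 4: write(P2, v2, 115). refcount(pp2)=3>1 -> COPY to pp5. 6 ppages; refcounts: pp0:3 pp1:1 pp2:2 pp3:3 pp4:2 pp5:1
Op 5: write(P1, v0, 128). refcount(pp0)=3>1 -> COPY to pp6. 7 ppages; refcounts: pp0:2 pp1:1 pp2:2 pp3:3 pp4:2 pp5:1 pp6:1
Op 6: fork(P2) -> P3. 7 ppages; refcounts: pp0:3 pp1:1 pp2:2 pp3:4 pp4:3 pp5:2 pp6:1
Op 7: read(P2, v1) -> 154. No state change.
Op 8: write(P1, v3, 139). refcount(pp3)=4>1 -> COPY to pp7. 8 ppages; refcounts: pp0:3 pp1:1 pp2:2 pp3:3 pp4:3 pp5:2 pp6:1 pp7:1
Op 9: write(P2, v3, 169). refcount(pp3)=3>1 -> COPY to pp8. 9 ppages; refcounts: pp0:3 pp1:1 pp2:2 pp3:2 pp4:3 pp5:2 pp6:1 pp7:1 pp8:1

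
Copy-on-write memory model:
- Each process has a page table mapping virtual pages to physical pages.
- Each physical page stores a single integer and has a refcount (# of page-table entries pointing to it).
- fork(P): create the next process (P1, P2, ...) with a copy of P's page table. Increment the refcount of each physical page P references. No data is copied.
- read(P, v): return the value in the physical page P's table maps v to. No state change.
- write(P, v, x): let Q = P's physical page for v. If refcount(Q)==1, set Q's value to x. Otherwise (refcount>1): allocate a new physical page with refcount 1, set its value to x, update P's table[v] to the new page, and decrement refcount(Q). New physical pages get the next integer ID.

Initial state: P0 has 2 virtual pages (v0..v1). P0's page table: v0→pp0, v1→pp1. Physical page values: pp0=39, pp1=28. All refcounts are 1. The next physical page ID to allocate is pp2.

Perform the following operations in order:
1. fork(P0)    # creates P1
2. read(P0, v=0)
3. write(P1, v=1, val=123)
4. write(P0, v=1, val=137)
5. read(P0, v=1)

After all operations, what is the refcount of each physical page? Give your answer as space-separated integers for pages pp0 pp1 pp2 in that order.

Answer: 2 1 1

Derivation:
Op 1: fork(P0) -> P1. 2 ppages; refcounts: pp0:2 pp1:2
Op 2: read(P0, v0) -> 39. No state change.
Op 3: write(P1, v1, 123). refcount(pp1)=2>1 -> COPY to pp2. 3 ppages; refcounts: pp0:2 pp1:1 pp2:1
Op 4: write(P0, v1, 137). refcount(pp1)=1 -> write in place. 3 ppages; refcounts: pp0:2 pp1:1 pp2:1
Op 5: read(P0, v1) -> 137. No state change.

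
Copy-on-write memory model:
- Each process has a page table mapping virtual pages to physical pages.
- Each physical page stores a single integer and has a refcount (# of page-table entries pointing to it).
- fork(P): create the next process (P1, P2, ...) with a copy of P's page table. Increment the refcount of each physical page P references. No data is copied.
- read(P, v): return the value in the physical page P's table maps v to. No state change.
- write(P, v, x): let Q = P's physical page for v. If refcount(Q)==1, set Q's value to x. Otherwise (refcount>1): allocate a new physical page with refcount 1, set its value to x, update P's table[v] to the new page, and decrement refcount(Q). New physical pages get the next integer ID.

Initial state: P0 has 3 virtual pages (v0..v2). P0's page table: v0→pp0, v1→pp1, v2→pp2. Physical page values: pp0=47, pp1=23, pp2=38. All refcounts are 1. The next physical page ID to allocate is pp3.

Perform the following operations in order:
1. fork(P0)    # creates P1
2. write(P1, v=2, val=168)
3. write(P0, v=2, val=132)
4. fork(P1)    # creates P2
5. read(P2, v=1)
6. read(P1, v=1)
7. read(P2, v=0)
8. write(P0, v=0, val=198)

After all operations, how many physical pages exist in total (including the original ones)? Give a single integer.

Answer: 5

Derivation:
Op 1: fork(P0) -> P1. 3 ppages; refcounts: pp0:2 pp1:2 pp2:2
Op 2: write(P1, v2, 168). refcount(pp2)=2>1 -> COPY to pp3. 4 ppages; refcounts: pp0:2 pp1:2 pp2:1 pp3:1
Op 3: write(P0, v2, 132). refcount(pp2)=1 -> write in place. 4 ppages; refcounts: pp0:2 pp1:2 pp2:1 pp3:1
Op 4: fork(P1) -> P2. 4 ppages; refcounts: pp0:3 pp1:3 pp2:1 pp3:2
Op 5: read(P2, v1) -> 23. No state change.
Op 6: read(P1, v1) -> 23. No state change.
Op 7: read(P2, v0) -> 47. No state change.
Op 8: write(P0, v0, 198). refcount(pp0)=3>1 -> COPY to pp4. 5 ppages; refcounts: pp0:2 pp1:3 pp2:1 pp3:2 pp4:1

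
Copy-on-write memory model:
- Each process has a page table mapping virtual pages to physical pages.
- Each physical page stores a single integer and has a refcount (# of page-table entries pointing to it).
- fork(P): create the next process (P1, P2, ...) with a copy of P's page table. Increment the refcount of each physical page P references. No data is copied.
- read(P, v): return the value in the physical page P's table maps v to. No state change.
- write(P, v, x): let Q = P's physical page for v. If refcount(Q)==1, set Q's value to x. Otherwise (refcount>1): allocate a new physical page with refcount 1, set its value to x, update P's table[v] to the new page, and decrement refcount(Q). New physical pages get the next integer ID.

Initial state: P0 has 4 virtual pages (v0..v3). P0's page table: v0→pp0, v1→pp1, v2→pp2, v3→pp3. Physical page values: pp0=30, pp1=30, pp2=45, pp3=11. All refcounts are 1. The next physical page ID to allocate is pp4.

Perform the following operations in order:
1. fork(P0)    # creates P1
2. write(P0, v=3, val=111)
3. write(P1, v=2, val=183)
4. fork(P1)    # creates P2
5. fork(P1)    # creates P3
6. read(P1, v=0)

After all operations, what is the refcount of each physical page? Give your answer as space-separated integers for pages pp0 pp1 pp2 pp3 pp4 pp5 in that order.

Answer: 4 4 1 3 1 3

Derivation:
Op 1: fork(P0) -> P1. 4 ppages; refcounts: pp0:2 pp1:2 pp2:2 pp3:2
Op 2: write(P0, v3, 111). refcount(pp3)=2>1 -> COPY to pp4. 5 ppages; refcounts: pp0:2 pp1:2 pp2:2 pp3:1 pp4:1
Op 3: write(P1, v2, 183). refcount(pp2)=2>1 -> COPY to pp5. 6 ppages; refcounts: pp0:2 pp1:2 pp2:1 pp3:1 pp4:1 pp5:1
Op 4: fork(P1) -> P2. 6 ppages; refcounts: pp0:3 pp1:3 pp2:1 pp3:2 pp4:1 pp5:2
Op 5: fork(P1) -> P3. 6 ppages; refcounts: pp0:4 pp1:4 pp2:1 pp3:3 pp4:1 pp5:3
Op 6: read(P1, v0) -> 30. No state change.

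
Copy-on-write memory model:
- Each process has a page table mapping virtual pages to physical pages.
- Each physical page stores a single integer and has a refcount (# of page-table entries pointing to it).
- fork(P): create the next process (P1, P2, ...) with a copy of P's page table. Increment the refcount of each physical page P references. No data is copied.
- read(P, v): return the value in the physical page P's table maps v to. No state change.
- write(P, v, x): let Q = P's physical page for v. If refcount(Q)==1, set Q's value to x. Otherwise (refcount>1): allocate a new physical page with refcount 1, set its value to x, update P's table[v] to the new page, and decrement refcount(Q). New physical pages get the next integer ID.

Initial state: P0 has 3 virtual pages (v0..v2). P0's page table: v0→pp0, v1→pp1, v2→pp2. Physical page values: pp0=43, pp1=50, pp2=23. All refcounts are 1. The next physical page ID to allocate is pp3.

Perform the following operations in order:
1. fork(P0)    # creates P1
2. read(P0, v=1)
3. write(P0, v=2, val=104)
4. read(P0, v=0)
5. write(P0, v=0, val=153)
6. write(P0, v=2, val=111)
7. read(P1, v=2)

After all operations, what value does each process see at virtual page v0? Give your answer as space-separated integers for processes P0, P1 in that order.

Answer: 153 43

Derivation:
Op 1: fork(P0) -> P1. 3 ppages; refcounts: pp0:2 pp1:2 pp2:2
Op 2: read(P0, v1) -> 50. No state change.
Op 3: write(P0, v2, 104). refcount(pp2)=2>1 -> COPY to pp3. 4 ppages; refcounts: pp0:2 pp1:2 pp2:1 pp3:1
Op 4: read(P0, v0) -> 43. No state change.
Op 5: write(P0, v0, 153). refcount(pp0)=2>1 -> COPY to pp4. 5 ppages; refcounts: pp0:1 pp1:2 pp2:1 pp3:1 pp4:1
Op 6: write(P0, v2, 111). refcount(pp3)=1 -> write in place. 5 ppages; refcounts: pp0:1 pp1:2 pp2:1 pp3:1 pp4:1
Op 7: read(P1, v2) -> 23. No state change.
P0: v0 -> pp4 = 153
P1: v0 -> pp0 = 43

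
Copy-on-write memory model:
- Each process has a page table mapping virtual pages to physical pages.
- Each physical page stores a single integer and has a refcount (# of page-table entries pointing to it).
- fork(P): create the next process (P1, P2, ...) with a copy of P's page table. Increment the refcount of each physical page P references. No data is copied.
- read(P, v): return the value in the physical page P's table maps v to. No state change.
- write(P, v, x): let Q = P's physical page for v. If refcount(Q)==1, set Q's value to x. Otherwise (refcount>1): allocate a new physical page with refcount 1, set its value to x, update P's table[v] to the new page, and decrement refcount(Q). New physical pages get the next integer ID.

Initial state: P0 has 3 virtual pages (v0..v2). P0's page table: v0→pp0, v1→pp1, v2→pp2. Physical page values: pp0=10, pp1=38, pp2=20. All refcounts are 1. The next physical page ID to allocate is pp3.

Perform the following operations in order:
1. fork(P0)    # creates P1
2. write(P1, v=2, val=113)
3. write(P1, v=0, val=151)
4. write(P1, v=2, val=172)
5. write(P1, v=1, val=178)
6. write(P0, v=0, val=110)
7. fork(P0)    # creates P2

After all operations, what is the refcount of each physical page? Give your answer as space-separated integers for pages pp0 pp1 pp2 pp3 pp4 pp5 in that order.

Op 1: fork(P0) -> P1. 3 ppages; refcounts: pp0:2 pp1:2 pp2:2
Op 2: write(P1, v2, 113). refcount(pp2)=2>1 -> COPY to pp3. 4 ppages; refcounts: pp0:2 pp1:2 pp2:1 pp3:1
Op 3: write(P1, v0, 151). refcount(pp0)=2>1 -> COPY to pp4. 5 ppages; refcounts: pp0:1 pp1:2 pp2:1 pp3:1 pp4:1
Op 4: write(P1, v2, 172). refcount(pp3)=1 -> write in place. 5 ppages; refcounts: pp0:1 pp1:2 pp2:1 pp3:1 pp4:1
Op 5: write(P1, v1, 178). refcount(pp1)=2>1 -> COPY to pp5. 6 ppages; refcounts: pp0:1 pp1:1 pp2:1 pp3:1 pp4:1 pp5:1
Op 6: write(P0, v0, 110). refcount(pp0)=1 -> write in place. 6 ppages; refcounts: pp0:1 pp1:1 pp2:1 pp3:1 pp4:1 pp5:1
Op 7: fork(P0) -> P2. 6 ppages; refcounts: pp0:2 pp1:2 pp2:2 pp3:1 pp4:1 pp5:1

Answer: 2 2 2 1 1 1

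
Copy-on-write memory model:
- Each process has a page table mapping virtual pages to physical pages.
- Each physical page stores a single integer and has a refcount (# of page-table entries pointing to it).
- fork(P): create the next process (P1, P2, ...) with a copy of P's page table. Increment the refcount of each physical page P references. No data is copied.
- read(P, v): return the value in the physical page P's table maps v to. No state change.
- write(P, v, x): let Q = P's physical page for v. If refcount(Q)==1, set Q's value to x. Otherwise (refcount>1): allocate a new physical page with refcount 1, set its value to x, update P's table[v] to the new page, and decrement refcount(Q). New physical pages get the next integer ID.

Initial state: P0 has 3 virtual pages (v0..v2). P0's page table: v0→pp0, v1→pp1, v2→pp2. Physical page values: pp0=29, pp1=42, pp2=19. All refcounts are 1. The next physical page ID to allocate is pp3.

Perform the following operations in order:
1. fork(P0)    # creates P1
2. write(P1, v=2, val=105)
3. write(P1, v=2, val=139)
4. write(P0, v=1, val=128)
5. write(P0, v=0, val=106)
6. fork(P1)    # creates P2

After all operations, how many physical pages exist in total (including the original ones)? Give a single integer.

Answer: 6

Derivation:
Op 1: fork(P0) -> P1. 3 ppages; refcounts: pp0:2 pp1:2 pp2:2
Op 2: write(P1, v2, 105). refcount(pp2)=2>1 -> COPY to pp3. 4 ppages; refcounts: pp0:2 pp1:2 pp2:1 pp3:1
Op 3: write(P1, v2, 139). refcount(pp3)=1 -> write in place. 4 ppages; refcounts: pp0:2 pp1:2 pp2:1 pp3:1
Op 4: write(P0, v1, 128). refcount(pp1)=2>1 -> COPY to pp4. 5 ppages; refcounts: pp0:2 pp1:1 pp2:1 pp3:1 pp4:1
Op 5: write(P0, v0, 106). refcount(pp0)=2>1 -> COPY to pp5. 6 ppages; refcounts: pp0:1 pp1:1 pp2:1 pp3:1 pp4:1 pp5:1
Op 6: fork(P1) -> P2. 6 ppages; refcounts: pp0:2 pp1:2 pp2:1 pp3:2 pp4:1 pp5:1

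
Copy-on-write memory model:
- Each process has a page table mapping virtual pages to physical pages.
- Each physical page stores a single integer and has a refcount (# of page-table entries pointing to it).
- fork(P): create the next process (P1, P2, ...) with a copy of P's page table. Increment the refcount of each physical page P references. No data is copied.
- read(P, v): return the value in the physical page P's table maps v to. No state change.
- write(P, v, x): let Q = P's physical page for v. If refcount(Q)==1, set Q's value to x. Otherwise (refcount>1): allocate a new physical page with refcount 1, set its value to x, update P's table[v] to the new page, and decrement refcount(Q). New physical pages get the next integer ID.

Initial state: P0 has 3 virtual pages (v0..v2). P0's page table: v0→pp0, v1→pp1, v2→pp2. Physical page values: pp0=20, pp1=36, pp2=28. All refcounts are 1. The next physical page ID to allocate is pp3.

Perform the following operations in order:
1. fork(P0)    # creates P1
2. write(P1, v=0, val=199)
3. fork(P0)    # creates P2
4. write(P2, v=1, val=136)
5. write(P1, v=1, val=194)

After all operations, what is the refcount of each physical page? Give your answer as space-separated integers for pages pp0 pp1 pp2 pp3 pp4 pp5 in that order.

Op 1: fork(P0) -> P1. 3 ppages; refcounts: pp0:2 pp1:2 pp2:2
Op 2: write(P1, v0, 199). refcount(pp0)=2>1 -> COPY to pp3. 4 ppages; refcounts: pp0:1 pp1:2 pp2:2 pp3:1
Op 3: fork(P0) -> P2. 4 ppages; refcounts: pp0:2 pp1:3 pp2:3 pp3:1
Op 4: write(P2, v1, 136). refcount(pp1)=3>1 -> COPY to pp4. 5 ppages; refcounts: pp0:2 pp1:2 pp2:3 pp3:1 pp4:1
Op 5: write(P1, v1, 194). refcount(pp1)=2>1 -> COPY to pp5. 6 ppages; refcounts: pp0:2 pp1:1 pp2:3 pp3:1 pp4:1 pp5:1

Answer: 2 1 3 1 1 1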